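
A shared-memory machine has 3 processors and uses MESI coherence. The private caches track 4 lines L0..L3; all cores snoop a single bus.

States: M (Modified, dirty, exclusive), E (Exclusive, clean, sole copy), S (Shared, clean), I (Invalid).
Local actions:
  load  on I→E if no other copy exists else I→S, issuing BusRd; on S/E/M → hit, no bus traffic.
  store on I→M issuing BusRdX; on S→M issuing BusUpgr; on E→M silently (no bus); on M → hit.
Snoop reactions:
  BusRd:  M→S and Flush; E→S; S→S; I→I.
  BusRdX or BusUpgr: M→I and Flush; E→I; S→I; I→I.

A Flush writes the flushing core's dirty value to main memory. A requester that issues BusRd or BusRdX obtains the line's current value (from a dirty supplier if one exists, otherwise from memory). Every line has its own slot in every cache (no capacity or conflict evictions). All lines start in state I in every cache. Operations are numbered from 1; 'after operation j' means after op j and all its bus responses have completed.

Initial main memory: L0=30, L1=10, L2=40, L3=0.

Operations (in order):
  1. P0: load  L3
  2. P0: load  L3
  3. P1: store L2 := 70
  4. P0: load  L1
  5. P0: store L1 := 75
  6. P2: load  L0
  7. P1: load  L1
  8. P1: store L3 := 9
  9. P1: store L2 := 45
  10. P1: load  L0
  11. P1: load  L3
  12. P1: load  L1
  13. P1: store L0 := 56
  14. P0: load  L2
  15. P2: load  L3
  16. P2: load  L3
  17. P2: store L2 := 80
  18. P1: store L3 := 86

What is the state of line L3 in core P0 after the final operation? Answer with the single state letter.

step 1: P0: load  L3  ⟶  EII  (L3)  txn=BusRd  M[L3]=0
step 2: P0: load  L3  ⟶  EII  (L3)  txn=∅  M[L3]=0
step 3: P1: store L2 := 70  ⟶  IMI  (L2)  txn=BusRdX  M[L2]=40
step 4: P0: load  L1  ⟶  EII  (L1)  txn=BusRd  M[L1]=10
step 5: P0: store L1 := 75  ⟶  MII  (L1)  txn=∅  M[L1]=10
step 6: P2: load  L0  ⟶  IIE  (L0)  txn=BusRd  M[L0]=30
step 7: P1: load  L1  ⟶  SSI  (L1)  txn=BusRd+Flush  M[L1]=75
step 8: P1: store L3 := 9  ⟶  IMI  (L3)  txn=BusRdX  M[L3]=0
step 9: P1: store L2 := 45  ⟶  IMI  (L2)  txn=∅  M[L2]=40
step 10: P1: load  L0  ⟶  ISS  (L0)  txn=BusRd  M[L0]=30
step 11: P1: load  L3  ⟶  IMI  (L3)  txn=∅  M[L3]=0
step 12: P1: load  L1  ⟶  SSI  (L1)  txn=∅  M[L1]=75
step 13: P1: store L0 := 56  ⟶  IMI  (L0)  txn=BusUpgr  M[L0]=30
step 14: P0: load  L2  ⟶  SSI  (L2)  txn=BusRd+Flush  M[L2]=45
step 15: P2: load  L3  ⟶  ISS  (L3)  txn=BusRd+Flush  M[L3]=9
step 16: P2: load  L3  ⟶  ISS  (L3)  txn=∅  M[L3]=9
step 17: P2: store L2 := 80  ⟶  IIM  (L2)  txn=BusRdX  M[L2]=45
step 18: P1: store L3 := 86  ⟶  IMI  (L3)  txn=BusUpgr  M[L3]=9

state = I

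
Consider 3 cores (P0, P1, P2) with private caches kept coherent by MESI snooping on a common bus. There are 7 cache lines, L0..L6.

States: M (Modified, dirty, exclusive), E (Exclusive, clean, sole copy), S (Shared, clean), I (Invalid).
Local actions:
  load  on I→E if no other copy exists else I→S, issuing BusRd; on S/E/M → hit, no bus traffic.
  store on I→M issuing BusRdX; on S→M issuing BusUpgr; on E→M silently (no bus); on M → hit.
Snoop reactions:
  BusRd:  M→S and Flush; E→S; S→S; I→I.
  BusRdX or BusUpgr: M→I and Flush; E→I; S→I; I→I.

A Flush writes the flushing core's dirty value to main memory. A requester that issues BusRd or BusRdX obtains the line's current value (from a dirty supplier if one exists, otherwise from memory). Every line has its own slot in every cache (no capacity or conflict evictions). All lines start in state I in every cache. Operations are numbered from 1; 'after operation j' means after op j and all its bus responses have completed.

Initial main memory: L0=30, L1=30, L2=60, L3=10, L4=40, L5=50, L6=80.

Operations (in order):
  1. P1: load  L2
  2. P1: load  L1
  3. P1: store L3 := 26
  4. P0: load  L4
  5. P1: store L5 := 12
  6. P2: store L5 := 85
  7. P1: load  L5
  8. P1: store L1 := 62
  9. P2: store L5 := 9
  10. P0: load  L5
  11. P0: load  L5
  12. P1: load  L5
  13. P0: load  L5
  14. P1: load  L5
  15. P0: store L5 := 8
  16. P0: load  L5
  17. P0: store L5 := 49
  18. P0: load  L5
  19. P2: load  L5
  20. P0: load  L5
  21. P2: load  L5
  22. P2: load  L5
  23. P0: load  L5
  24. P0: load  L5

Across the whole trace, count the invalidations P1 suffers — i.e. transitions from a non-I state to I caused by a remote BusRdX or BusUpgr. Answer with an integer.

step 1: P1: load  L2  ⟶  IEI  (L2)  txn=BusRd  M[L2]=60
step 2: P1: load  L1  ⟶  IEI  (L1)  txn=BusRd  M[L1]=30
step 3: P1: store L3 := 26  ⟶  IMI  (L3)  txn=BusRdX  M[L3]=10
step 4: P0: load  L4  ⟶  EII  (L4)  txn=BusRd  M[L4]=40
step 5: P1: store L5 := 12  ⟶  IMI  (L5)  txn=BusRdX  M[L5]=50
step 6: P2: store L5 := 85  ⟶  IIM  (L5)  txn=BusRdX+Flush  M[L5]=12
step 7: P1: load  L5  ⟶  ISS  (L5)  txn=BusRd+Flush  M[L5]=85
step 8: P1: store L1 := 62  ⟶  IMI  (L1)  txn=∅  M[L1]=30
step 9: P2: store L5 := 9  ⟶  IIM  (L5)  txn=BusUpgr  M[L5]=85
step 10: P0: load  L5  ⟶  SIS  (L5)  txn=BusRd+Flush  M[L5]=9
step 11: P0: load  L5  ⟶  SIS  (L5)  txn=∅  M[L5]=9
step 12: P1: load  L5  ⟶  SSS  (L5)  txn=BusRd  M[L5]=9
step 13: P0: load  L5  ⟶  SSS  (L5)  txn=∅  M[L5]=9
step 14: P1: load  L5  ⟶  SSS  (L5)  txn=∅  M[L5]=9
step 15: P0: store L5 := 8  ⟶  MII  (L5)  txn=BusUpgr  M[L5]=9
step 16: P0: load  L5  ⟶  MII  (L5)  txn=∅  M[L5]=9
step 17: P0: store L5 := 49  ⟶  MII  (L5)  txn=∅  M[L5]=9
step 18: P0: load  L5  ⟶  MII  (L5)  txn=∅  M[L5]=9
step 19: P2: load  L5  ⟶  SIS  (L5)  txn=BusRd+Flush  M[L5]=49
step 20: P0: load  L5  ⟶  SIS  (L5)  txn=∅  M[L5]=49
step 21: P2: load  L5  ⟶  SIS  (L5)  txn=∅  M[L5]=49
step 22: P2: load  L5  ⟶  SIS  (L5)  txn=∅  M[L5]=49
step 23: P0: load  L5  ⟶  SIS  (L5)  txn=∅  M[L5]=49
step 24: P0: load  L5  ⟶  SIS  (L5)  txn=∅  M[L5]=49

invalidations = 3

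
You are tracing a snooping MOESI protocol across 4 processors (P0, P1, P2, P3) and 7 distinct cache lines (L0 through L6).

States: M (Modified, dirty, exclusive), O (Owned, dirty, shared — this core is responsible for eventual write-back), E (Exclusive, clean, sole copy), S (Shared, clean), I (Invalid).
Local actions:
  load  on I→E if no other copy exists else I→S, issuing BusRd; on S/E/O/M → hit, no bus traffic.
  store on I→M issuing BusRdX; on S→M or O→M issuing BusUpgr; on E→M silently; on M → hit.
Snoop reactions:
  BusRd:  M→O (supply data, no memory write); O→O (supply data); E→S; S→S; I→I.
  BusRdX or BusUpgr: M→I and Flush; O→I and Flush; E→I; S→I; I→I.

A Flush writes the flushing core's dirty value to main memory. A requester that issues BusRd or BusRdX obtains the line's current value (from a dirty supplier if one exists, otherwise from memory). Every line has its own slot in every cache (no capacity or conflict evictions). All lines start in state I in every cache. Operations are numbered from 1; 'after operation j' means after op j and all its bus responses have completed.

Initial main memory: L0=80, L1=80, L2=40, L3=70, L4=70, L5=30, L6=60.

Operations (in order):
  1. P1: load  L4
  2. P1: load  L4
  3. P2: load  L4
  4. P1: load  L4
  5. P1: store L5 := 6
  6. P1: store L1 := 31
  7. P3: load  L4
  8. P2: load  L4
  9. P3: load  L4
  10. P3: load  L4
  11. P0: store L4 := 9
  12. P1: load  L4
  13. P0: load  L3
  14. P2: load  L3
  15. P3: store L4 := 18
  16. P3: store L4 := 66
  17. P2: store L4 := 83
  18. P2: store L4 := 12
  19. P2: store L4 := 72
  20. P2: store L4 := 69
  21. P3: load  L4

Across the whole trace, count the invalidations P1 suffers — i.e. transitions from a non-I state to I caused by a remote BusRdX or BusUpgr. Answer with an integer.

invalidations = 2

1. P1: load  L4  bus=[BusRd]  L4: P0=I P1=E P2=I P3=I  mem[L4]=70
2. P1: load  L4  bus=[-]  L4: P0=I P1=E P2=I P3=I  mem[L4]=70
3. P2: load  L4  bus=[BusRd]  L4: P0=I P1=S P2=S P3=I  mem[L4]=70
4. P1: load  L4  bus=[-]  L4: P0=I P1=S P2=S P3=I  mem[L4]=70
5. P1: store L5 := 6  bus=[BusRdX]  L5: P0=I P1=M P2=I P3=I  mem[L5]=30
6. P1: store L1 := 31  bus=[BusRdX]  L1: P0=I P1=M P2=I P3=I  mem[L1]=80
7. P3: load  L4  bus=[BusRd]  L4: P0=I P1=S P2=S P3=S  mem[L4]=70
8. P2: load  L4  bus=[-]  L4: P0=I P1=S P2=S P3=S  mem[L4]=70
9. P3: load  L4  bus=[-]  L4: P0=I P1=S P2=S P3=S  mem[L4]=70
10. P3: load  L4  bus=[-]  L4: P0=I P1=S P2=S P3=S  mem[L4]=70
11. P0: store L4 := 9  bus=[BusRdX]  L4: P0=M P1=I P2=I P3=I  mem[L4]=70
12. P1: load  L4  bus=[BusRd]  L4: P0=O P1=S P2=I P3=I  mem[L4]=70
13. P0: load  L3  bus=[BusRd]  L3: P0=E P1=I P2=I P3=I  mem[L3]=70
14. P2: load  L3  bus=[BusRd]  L3: P0=S P1=I P2=S P3=I  mem[L3]=70
15. P3: store L4 := 18  bus=[BusRdX,Flush]  L4: P0=I P1=I P2=I P3=M  mem[L4]=9
16. P3: store L4 := 66  bus=[-]  L4: P0=I P1=I P2=I P3=M  mem[L4]=9
17. P2: store L4 := 83  bus=[BusRdX,Flush]  L4: P0=I P1=I P2=M P3=I  mem[L4]=66
18. P2: store L4 := 12  bus=[-]  L4: P0=I P1=I P2=M P3=I  mem[L4]=66
19. P2: store L4 := 72  bus=[-]  L4: P0=I P1=I P2=M P3=I  mem[L4]=66
20. P2: store L4 := 69  bus=[-]  L4: P0=I P1=I P2=M P3=I  mem[L4]=66
21. P3: load  L4  bus=[BusRd]  L4: P0=I P1=I P2=O P3=S  mem[L4]=66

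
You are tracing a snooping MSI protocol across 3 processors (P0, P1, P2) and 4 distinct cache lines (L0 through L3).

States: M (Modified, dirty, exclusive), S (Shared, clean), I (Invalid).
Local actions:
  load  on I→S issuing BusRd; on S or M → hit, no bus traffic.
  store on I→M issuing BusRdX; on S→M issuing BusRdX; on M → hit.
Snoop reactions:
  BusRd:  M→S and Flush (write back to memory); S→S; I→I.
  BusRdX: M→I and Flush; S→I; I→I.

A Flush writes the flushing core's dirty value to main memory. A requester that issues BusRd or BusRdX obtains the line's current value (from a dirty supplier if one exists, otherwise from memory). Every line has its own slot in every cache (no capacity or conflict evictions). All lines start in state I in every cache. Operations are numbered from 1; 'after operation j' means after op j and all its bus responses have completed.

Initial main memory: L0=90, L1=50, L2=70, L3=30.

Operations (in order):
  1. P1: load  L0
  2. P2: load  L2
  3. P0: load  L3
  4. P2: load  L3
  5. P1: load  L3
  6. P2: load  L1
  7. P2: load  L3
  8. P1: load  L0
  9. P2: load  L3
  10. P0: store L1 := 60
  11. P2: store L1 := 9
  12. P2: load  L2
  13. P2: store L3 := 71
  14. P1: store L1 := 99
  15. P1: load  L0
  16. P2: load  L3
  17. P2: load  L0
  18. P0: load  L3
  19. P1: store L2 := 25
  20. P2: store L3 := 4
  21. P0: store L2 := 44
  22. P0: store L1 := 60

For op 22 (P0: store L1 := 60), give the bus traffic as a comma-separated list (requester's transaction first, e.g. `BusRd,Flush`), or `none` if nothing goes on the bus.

[1] P1: load  L0 | P0:I, P1:S(90), P2:I | bus: BusRd
[2] P2: load  L2 | P0:I, P1:I, P2:S(70) | bus: BusRd
[3] P0: load  L3 | P0:S(30), P1:I, P2:I | bus: BusRd
[4] P2: load  L3 | P0:S(30), P1:I, P2:S(30) | bus: BusRd
[5] P1: load  L3 | P0:S(30), P1:S(30), P2:S(30) | bus: BusRd
[6] P2: load  L1 | P0:I, P1:I, P2:S(50) | bus: BusRd
[7] P2: load  L3 | P0:S(30), P1:S(30), P2:S(30) | bus: none
[8] P1: load  L0 | P0:I, P1:S(90), P2:I | bus: none
[9] P2: load  L3 | P0:S(30), P1:S(30), P2:S(30) | bus: none
[10] P0: store L1 := 60 | P0:M(60), P1:I, P2:I | bus: BusRdX
[11] P2: store L1 := 9 | P0:I, P1:I, P2:M(9) | bus: BusRdX,Flush
[12] P2: load  L2 | P0:I, P1:I, P2:S(70) | bus: none
[13] P2: store L3 := 71 | P0:I, P1:I, P2:M(71) | bus: BusRdX
[14] P1: store L1 := 99 | P0:I, P1:M(99), P2:I | bus: BusRdX,Flush
[15] P1: load  L0 | P0:I, P1:S(90), P2:I | bus: none
[16] P2: load  L3 | P0:I, P1:I, P2:M(71) | bus: none
[17] P2: load  L0 | P0:I, P1:S(90), P2:S(90) | bus: BusRd
[18] P0: load  L3 | P0:S(71), P1:I, P2:S(71) | bus: BusRd,Flush
[19] P1: store L2 := 25 | P0:I, P1:M(25), P2:I | bus: BusRdX
[20] P2: store L3 := 4 | P0:I, P1:I, P2:M(4) | bus: BusRdX
[21] P0: store L2 := 44 | P0:M(44), P1:I, P2:I | bus: BusRdX,Flush
[22] P0: store L1 := 60 | P0:M(60), P1:I, P2:I | bus: BusRdX,Flush

bus = BusRdX,Flush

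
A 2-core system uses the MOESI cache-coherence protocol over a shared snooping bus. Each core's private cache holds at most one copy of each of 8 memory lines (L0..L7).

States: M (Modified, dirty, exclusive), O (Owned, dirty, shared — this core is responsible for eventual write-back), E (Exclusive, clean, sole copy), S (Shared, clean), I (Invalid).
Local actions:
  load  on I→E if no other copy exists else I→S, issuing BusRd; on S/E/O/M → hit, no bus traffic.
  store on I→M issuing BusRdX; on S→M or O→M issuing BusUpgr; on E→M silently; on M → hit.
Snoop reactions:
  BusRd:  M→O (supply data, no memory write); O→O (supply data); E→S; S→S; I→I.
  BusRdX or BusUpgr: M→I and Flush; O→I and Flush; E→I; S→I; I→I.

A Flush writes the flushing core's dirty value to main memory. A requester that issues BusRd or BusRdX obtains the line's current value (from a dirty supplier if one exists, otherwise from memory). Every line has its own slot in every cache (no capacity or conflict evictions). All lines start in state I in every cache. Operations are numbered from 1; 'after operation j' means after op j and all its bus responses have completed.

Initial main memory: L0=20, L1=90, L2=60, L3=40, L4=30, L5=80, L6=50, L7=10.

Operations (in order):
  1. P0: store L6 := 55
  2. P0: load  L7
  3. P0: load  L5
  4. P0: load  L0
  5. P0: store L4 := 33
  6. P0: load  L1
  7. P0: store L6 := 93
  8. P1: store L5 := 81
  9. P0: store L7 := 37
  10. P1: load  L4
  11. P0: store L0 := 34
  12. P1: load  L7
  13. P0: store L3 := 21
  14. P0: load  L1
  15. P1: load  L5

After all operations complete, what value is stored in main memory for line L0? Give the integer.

memory[L0] = 20

[1] P0: store L6 := 55 | P0:M(55), P1:I | bus: BusRdX
[2] P0: load  L7 | P0:E(10), P1:I | bus: BusRd
[3] P0: load  L5 | P0:E(80), P1:I | bus: BusRd
[4] P0: load  L0 | P0:E(20), P1:I | bus: BusRd
[5] P0: store L4 := 33 | P0:M(33), P1:I | bus: BusRdX
[6] P0: load  L1 | P0:E(90), P1:I | bus: BusRd
[7] P0: store L6 := 93 | P0:M(93), P1:I | bus: none
[8] P1: store L5 := 81 | P0:I, P1:M(81) | bus: BusRdX
[9] P0: store L7 := 37 | P0:M(37), P1:I | bus: none
[10] P1: load  L4 | P0:O(33), P1:S(33) | bus: BusRd
[11] P0: store L0 := 34 | P0:M(34), P1:I | bus: none
[12] P1: load  L7 | P0:O(37), P1:S(37) | bus: BusRd
[13] P0: store L3 := 21 | P0:M(21), P1:I | bus: BusRdX
[14] P0: load  L1 | P0:E(90), P1:I | bus: none
[15] P1: load  L5 | P0:I, P1:M(81) | bus: none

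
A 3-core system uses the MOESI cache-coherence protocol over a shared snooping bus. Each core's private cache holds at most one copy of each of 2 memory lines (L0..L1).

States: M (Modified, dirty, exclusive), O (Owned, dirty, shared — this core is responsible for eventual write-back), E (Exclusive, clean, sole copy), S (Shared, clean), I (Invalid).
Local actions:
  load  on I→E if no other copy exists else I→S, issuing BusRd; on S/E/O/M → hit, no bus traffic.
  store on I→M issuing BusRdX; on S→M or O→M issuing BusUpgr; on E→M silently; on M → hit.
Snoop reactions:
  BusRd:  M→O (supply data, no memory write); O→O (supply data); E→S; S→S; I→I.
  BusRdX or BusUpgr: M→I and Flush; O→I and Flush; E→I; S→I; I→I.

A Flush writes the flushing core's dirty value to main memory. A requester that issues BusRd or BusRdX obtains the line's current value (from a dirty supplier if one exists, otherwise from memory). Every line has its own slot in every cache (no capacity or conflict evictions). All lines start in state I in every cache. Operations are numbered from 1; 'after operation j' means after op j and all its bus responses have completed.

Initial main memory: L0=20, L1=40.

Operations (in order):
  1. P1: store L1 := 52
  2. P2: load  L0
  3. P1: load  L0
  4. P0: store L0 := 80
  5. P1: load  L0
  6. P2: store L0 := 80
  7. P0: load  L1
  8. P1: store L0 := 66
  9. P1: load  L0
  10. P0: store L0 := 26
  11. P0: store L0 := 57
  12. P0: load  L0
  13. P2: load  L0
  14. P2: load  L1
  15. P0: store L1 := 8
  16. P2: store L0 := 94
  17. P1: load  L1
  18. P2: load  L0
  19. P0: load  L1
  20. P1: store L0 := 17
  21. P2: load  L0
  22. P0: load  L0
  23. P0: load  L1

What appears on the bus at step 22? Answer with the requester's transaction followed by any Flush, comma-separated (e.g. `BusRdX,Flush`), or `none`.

bus = BusRd

1. P1: store L1 := 52  bus=[BusRdX]  L1: P0=I P1=M P2=I  mem[L1]=40
2. P2: load  L0  bus=[BusRd]  L0: P0=I P1=I P2=E  mem[L0]=20
3. P1: load  L0  bus=[BusRd]  L0: P0=I P1=S P2=S  mem[L0]=20
4. P0: store L0 := 80  bus=[BusRdX]  L0: P0=M P1=I P2=I  mem[L0]=20
5. P1: load  L0  bus=[BusRd]  L0: P0=O P1=S P2=I  mem[L0]=20
6. P2: store L0 := 80  bus=[BusRdX,Flush]  L0: P0=I P1=I P2=M  mem[L0]=80
7. P0: load  L1  bus=[BusRd]  L1: P0=S P1=O P2=I  mem[L1]=40
8. P1: store L0 := 66  bus=[BusRdX,Flush]  L0: P0=I P1=M P2=I  mem[L0]=80
9. P1: load  L0  bus=[-]  L0: P0=I P1=M P2=I  mem[L0]=80
10. P0: store L0 := 26  bus=[BusRdX,Flush]  L0: P0=M P1=I P2=I  mem[L0]=66
11. P0: store L0 := 57  bus=[-]  L0: P0=M P1=I P2=I  mem[L0]=66
12. P0: load  L0  bus=[-]  L0: P0=M P1=I P2=I  mem[L0]=66
13. P2: load  L0  bus=[BusRd]  L0: P0=O P1=I P2=S  mem[L0]=66
14. P2: load  L1  bus=[BusRd]  L1: P0=S P1=O P2=S  mem[L1]=40
15. P0: store L1 := 8  bus=[BusUpgr,Flush]  L1: P0=M P1=I P2=I  mem[L1]=52
16. P2: store L0 := 94  bus=[BusUpgr,Flush]  L0: P0=I P1=I P2=M  mem[L0]=57
17. P1: load  L1  bus=[BusRd]  L1: P0=O P1=S P2=I  mem[L1]=52
18. P2: load  L0  bus=[-]  L0: P0=I P1=I P2=M  mem[L0]=57
19. P0: load  L1  bus=[-]  L1: P0=O P1=S P2=I  mem[L1]=52
20. P1: store L0 := 17  bus=[BusRdX,Flush]  L0: P0=I P1=M P2=I  mem[L0]=94
21. P2: load  L0  bus=[BusRd]  L0: P0=I P1=O P2=S  mem[L0]=94
22. P0: load  L0  bus=[BusRd]  L0: P0=S P1=O P2=S  mem[L0]=94
23. P0: load  L1  bus=[-]  L1: P0=O P1=S P2=I  mem[L1]=52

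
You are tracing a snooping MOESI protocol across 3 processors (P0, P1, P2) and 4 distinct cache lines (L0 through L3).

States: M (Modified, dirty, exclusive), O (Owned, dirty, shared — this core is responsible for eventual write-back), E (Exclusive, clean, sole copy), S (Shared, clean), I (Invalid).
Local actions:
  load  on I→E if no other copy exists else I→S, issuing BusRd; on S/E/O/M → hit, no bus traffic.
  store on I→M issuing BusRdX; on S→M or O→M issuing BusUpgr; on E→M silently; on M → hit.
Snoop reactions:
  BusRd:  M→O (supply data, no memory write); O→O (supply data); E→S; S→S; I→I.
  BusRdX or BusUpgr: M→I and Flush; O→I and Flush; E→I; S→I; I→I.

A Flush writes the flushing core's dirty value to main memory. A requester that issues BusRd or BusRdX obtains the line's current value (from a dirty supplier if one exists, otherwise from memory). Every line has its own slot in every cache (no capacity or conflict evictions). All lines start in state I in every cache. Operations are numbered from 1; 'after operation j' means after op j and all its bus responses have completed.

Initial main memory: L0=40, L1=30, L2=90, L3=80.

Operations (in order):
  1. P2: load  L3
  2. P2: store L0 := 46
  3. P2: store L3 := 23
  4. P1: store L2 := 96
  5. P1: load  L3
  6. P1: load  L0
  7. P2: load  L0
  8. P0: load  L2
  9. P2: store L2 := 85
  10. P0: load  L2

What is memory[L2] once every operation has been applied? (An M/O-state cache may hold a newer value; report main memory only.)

memory[L2] = 96

[1] P2: load  L3 | P0:I, P1:I, P2:E(80) | bus: BusRd
[2] P2: store L0 := 46 | P0:I, P1:I, P2:M(46) | bus: BusRdX
[3] P2: store L3 := 23 | P0:I, P1:I, P2:M(23) | bus: none
[4] P1: store L2 := 96 | P0:I, P1:M(96), P2:I | bus: BusRdX
[5] P1: load  L3 | P0:I, P1:S(23), P2:O(23) | bus: BusRd
[6] P1: load  L0 | P0:I, P1:S(46), P2:O(46) | bus: BusRd
[7] P2: load  L0 | P0:I, P1:S(46), P2:O(46) | bus: none
[8] P0: load  L2 | P0:S(96), P1:O(96), P2:I | bus: BusRd
[9] P2: store L2 := 85 | P0:I, P1:I, P2:M(85) | bus: BusRdX,Flush
[10] P0: load  L2 | P0:S(85), P1:I, P2:O(85) | bus: BusRd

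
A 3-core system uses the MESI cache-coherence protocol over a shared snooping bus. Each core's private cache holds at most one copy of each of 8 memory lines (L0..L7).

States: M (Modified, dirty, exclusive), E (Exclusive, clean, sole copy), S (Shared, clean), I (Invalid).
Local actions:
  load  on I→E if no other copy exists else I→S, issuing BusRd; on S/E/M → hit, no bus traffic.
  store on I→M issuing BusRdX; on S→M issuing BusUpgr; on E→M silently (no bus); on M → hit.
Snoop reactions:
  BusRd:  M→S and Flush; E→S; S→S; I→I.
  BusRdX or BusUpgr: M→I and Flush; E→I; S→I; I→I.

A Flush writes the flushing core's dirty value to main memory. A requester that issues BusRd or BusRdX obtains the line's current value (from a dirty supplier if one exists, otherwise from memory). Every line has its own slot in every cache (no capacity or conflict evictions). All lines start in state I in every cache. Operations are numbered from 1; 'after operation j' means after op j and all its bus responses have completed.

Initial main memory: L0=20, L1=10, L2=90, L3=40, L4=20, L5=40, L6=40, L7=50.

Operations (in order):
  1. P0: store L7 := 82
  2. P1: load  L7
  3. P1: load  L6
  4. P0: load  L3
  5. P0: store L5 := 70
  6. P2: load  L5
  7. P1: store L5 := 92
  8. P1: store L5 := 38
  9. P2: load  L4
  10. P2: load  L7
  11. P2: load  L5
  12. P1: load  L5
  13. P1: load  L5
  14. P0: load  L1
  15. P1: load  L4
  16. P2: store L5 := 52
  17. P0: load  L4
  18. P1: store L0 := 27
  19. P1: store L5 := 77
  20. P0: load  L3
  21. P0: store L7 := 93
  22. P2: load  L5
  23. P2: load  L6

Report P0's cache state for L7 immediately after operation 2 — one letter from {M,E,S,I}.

state = S

[1] P0: store L7 := 82 | P0:M(82), P1:I, P2:I | bus: BusRdX
[2] P1: load  L7 | P0:S(82), P1:S(82), P2:I | bus: BusRd,Flush
[3] P1: load  L6 | P0:I, P1:E(40), P2:I | bus: BusRd
[4] P0: load  L3 | P0:E(40), P1:I, P2:I | bus: BusRd
[5] P0: store L5 := 70 | P0:M(70), P1:I, P2:I | bus: BusRdX
[6] P2: load  L5 | P0:S(70), P1:I, P2:S(70) | bus: BusRd,Flush
[7] P1: store L5 := 92 | P0:I, P1:M(92), P2:I | bus: BusRdX
[8] P1: store L5 := 38 | P0:I, P1:M(38), P2:I | bus: none
[9] P2: load  L4 | P0:I, P1:I, P2:E(20) | bus: BusRd
[10] P2: load  L7 | P0:S(82), P1:S(82), P2:S(82) | bus: BusRd
[11] P2: load  L5 | P0:I, P1:S(38), P2:S(38) | bus: BusRd,Flush
[12] P1: load  L5 | P0:I, P1:S(38), P2:S(38) | bus: none
[13] P1: load  L5 | P0:I, P1:S(38), P2:S(38) | bus: none
[14] P0: load  L1 | P0:E(10), P1:I, P2:I | bus: BusRd
[15] P1: load  L4 | P0:I, P1:S(20), P2:S(20) | bus: BusRd
[16] P2: store L5 := 52 | P0:I, P1:I, P2:M(52) | bus: BusUpgr
[17] P0: load  L4 | P0:S(20), P1:S(20), P2:S(20) | bus: BusRd
[18] P1: store L0 := 27 | P0:I, P1:M(27), P2:I | bus: BusRdX
[19] P1: store L5 := 77 | P0:I, P1:M(77), P2:I | bus: BusRdX,Flush
[20] P0: load  L3 | P0:E(40), P1:I, P2:I | bus: none
[21] P0: store L7 := 93 | P0:M(93), P1:I, P2:I | bus: BusUpgr
[22] P2: load  L5 | P0:I, P1:S(77), P2:S(77) | bus: BusRd,Flush
[23] P2: load  L6 | P0:I, P1:S(40), P2:S(40) | bus: BusRd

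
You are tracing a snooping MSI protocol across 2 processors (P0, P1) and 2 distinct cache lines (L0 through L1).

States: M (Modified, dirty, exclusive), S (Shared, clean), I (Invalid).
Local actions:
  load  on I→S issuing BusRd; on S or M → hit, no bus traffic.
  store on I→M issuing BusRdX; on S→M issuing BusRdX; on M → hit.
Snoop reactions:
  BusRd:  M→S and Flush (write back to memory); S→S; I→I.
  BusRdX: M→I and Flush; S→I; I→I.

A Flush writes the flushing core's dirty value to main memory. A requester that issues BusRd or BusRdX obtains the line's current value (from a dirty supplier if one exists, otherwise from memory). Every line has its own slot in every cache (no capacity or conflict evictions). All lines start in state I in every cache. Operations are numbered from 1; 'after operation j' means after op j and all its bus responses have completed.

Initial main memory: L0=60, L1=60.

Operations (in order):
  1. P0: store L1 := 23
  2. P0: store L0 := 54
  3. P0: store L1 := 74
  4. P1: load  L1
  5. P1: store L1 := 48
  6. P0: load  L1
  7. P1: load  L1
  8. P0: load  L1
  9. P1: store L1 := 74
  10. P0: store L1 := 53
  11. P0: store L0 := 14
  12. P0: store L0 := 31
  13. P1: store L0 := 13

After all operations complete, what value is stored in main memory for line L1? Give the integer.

1. P0: store L1 := 23  bus=[BusRdX]  L1: P0=M P1=I  mem[L1]=60
2. P0: store L0 := 54  bus=[BusRdX]  L0: P0=M P1=I  mem[L0]=60
3. P0: store L1 := 74  bus=[-]  L1: P0=M P1=I  mem[L1]=60
4. P1: load  L1  bus=[BusRd,Flush]  L1: P0=S P1=S  mem[L1]=74
5. P1: store L1 := 48  bus=[BusRdX]  L1: P0=I P1=M  mem[L1]=74
6. P0: load  L1  bus=[BusRd,Flush]  L1: P0=S P1=S  mem[L1]=48
7. P1: load  L1  bus=[-]  L1: P0=S P1=S  mem[L1]=48
8. P0: load  L1  bus=[-]  L1: P0=S P1=S  mem[L1]=48
9. P1: store L1 := 74  bus=[BusRdX]  L1: P0=I P1=M  mem[L1]=48
10. P0: store L1 := 53  bus=[BusRdX,Flush]  L1: P0=M P1=I  mem[L1]=74
11. P0: store L0 := 14  bus=[-]  L0: P0=M P1=I  mem[L0]=60
12. P0: store L0 := 31  bus=[-]  L0: P0=M P1=I  mem[L0]=60
13. P1: store L0 := 13  bus=[BusRdX,Flush]  L0: P0=I P1=M  mem[L0]=31

memory[L1] = 74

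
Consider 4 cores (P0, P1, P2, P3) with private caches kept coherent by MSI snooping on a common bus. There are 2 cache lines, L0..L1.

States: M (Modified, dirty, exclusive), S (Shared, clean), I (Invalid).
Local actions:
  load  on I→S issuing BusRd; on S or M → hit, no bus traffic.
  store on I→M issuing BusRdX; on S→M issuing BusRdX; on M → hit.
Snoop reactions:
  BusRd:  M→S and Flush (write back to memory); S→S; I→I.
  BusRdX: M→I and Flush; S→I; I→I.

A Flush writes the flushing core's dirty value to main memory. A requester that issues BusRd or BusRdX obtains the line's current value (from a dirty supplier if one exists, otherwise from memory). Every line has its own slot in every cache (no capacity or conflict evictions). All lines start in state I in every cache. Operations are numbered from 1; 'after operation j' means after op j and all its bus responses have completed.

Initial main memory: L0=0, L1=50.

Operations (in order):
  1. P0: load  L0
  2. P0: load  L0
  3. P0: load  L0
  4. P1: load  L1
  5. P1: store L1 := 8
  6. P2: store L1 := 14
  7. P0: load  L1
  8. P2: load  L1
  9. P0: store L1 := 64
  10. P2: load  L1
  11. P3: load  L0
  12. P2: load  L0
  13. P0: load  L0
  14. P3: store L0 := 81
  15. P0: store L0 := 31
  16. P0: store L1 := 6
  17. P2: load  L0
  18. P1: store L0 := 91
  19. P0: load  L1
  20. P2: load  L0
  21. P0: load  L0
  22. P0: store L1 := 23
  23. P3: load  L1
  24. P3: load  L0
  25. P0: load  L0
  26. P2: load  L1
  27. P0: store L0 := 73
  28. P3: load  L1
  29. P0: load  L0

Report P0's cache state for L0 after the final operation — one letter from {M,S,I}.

state = M

step 1: P0: load  L0  ⟶  SIII  (L0)  txn=BusRd  M[L0]=0
step 2: P0: load  L0  ⟶  SIII  (L0)  txn=∅  M[L0]=0
step 3: P0: load  L0  ⟶  SIII  (L0)  txn=∅  M[L0]=0
step 4: P1: load  L1  ⟶  ISII  (L1)  txn=BusRd  M[L1]=50
step 5: P1: store L1 := 8  ⟶  IMII  (L1)  txn=BusRdX  M[L1]=50
step 6: P2: store L1 := 14  ⟶  IIMI  (L1)  txn=BusRdX+Flush  M[L1]=8
step 7: P0: load  L1  ⟶  SISI  (L1)  txn=BusRd+Flush  M[L1]=14
step 8: P2: load  L1  ⟶  SISI  (L1)  txn=∅  M[L1]=14
step 9: P0: store L1 := 64  ⟶  MIII  (L1)  txn=BusRdX  M[L1]=14
step 10: P2: load  L1  ⟶  SISI  (L1)  txn=BusRd+Flush  M[L1]=64
step 11: P3: load  L0  ⟶  SIIS  (L0)  txn=BusRd  M[L0]=0
step 12: P2: load  L0  ⟶  SISS  (L0)  txn=BusRd  M[L0]=0
step 13: P0: load  L0  ⟶  SISS  (L0)  txn=∅  M[L0]=0
step 14: P3: store L0 := 81  ⟶  IIIM  (L0)  txn=BusRdX  M[L0]=0
step 15: P0: store L0 := 31  ⟶  MIII  (L0)  txn=BusRdX+Flush  M[L0]=81
step 16: P0: store L1 := 6  ⟶  MIII  (L1)  txn=BusRdX  M[L1]=64
step 17: P2: load  L0  ⟶  SISI  (L0)  txn=BusRd+Flush  M[L0]=31
step 18: P1: store L0 := 91  ⟶  IMII  (L0)  txn=BusRdX  M[L0]=31
step 19: P0: load  L1  ⟶  MIII  (L1)  txn=∅  M[L1]=64
step 20: P2: load  L0  ⟶  ISSI  (L0)  txn=BusRd+Flush  M[L0]=91
step 21: P0: load  L0  ⟶  SSSI  (L0)  txn=BusRd  M[L0]=91
step 22: P0: store L1 := 23  ⟶  MIII  (L1)  txn=∅  M[L1]=64
step 23: P3: load  L1  ⟶  SIIS  (L1)  txn=BusRd+Flush  M[L1]=23
step 24: P3: load  L0  ⟶  SSSS  (L0)  txn=BusRd  M[L0]=91
step 25: P0: load  L0  ⟶  SSSS  (L0)  txn=∅  M[L0]=91
step 26: P2: load  L1  ⟶  SISS  (L1)  txn=BusRd  M[L1]=23
step 27: P0: store L0 := 73  ⟶  MIII  (L0)  txn=BusRdX  M[L0]=91
step 28: P3: load  L1  ⟶  SISS  (L1)  txn=∅  M[L1]=23
step 29: P0: load  L0  ⟶  MIII  (L0)  txn=∅  M[L0]=91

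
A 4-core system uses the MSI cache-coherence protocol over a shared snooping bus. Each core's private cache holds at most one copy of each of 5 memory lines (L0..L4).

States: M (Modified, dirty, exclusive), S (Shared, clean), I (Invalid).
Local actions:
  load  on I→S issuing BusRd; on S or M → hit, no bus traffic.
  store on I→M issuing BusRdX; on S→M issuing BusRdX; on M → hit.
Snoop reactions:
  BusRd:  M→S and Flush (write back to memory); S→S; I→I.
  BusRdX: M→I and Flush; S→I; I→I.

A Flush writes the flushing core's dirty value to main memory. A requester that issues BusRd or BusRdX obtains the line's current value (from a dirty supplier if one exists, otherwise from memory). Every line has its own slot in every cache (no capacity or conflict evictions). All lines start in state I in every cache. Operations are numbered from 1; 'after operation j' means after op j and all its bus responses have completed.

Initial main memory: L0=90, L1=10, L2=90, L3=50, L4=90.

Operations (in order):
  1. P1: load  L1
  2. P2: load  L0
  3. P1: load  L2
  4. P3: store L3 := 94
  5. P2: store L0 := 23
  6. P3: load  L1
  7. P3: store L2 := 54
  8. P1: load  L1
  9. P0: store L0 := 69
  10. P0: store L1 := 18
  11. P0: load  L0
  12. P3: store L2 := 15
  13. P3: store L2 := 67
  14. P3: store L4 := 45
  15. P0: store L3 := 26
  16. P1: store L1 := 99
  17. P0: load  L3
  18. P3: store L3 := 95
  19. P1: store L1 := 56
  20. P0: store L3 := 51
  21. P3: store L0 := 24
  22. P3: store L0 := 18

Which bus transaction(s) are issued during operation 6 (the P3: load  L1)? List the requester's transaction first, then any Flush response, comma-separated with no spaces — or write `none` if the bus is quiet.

  op1 P1: load  L1 → I/S/I/I on L1; bus BusRd; mem=10
  op2 P2: load  L0 → I/I/S/I on L0; bus BusRd; mem=90
  op3 P1: load  L2 → I/S/I/I on L2; bus BusRd; mem=90
  op4 P3: store L3 := 94 → I/I/I/M on L3; bus BusRdX; mem=50
  op5 P2: store L0 := 23 → I/I/M/I on L0; bus BusRdX; mem=90
  op6 P3: load  L1 → I/S/I/S on L1; bus BusRd; mem=10
  op7 P3: store L2 := 54 → I/I/I/M on L2; bus BusRdX; mem=90
  op8 P1: load  L1 → I/S/I/S on L1; bus (none); mem=10
  op9 P0: store L0 := 69 → M/I/I/I on L0; bus BusRdX Flush; mem=23
  op10 P0: store L1 := 18 → M/I/I/I on L1; bus BusRdX; mem=10
  op11 P0: load  L0 → M/I/I/I on L0; bus (none); mem=23
  op12 P3: store L2 := 15 → I/I/I/M on L2; bus (none); mem=90
  op13 P3: store L2 := 67 → I/I/I/M on L2; bus (none); mem=90
  op14 P3: store L4 := 45 → I/I/I/M on L4; bus BusRdX; mem=90
  op15 P0: store L3 := 26 → M/I/I/I on L3; bus BusRdX Flush; mem=94
  op16 P1: store L1 := 99 → I/M/I/I on L1; bus BusRdX Flush; mem=18
  op17 P0: load  L3 → M/I/I/I on L3; bus (none); mem=94
  op18 P3: store L3 := 95 → I/I/I/M on L3; bus BusRdX Flush; mem=26
  op19 P1: store L1 := 56 → I/M/I/I on L1; bus (none); mem=18
  op20 P0: store L3 := 51 → M/I/I/I on L3; bus BusRdX Flush; mem=95
  op21 P3: store L0 := 24 → I/I/I/M on L0; bus BusRdX Flush; mem=69
  op22 P3: store L0 := 18 → I/I/I/M on L0; bus (none); mem=69

bus = BusRd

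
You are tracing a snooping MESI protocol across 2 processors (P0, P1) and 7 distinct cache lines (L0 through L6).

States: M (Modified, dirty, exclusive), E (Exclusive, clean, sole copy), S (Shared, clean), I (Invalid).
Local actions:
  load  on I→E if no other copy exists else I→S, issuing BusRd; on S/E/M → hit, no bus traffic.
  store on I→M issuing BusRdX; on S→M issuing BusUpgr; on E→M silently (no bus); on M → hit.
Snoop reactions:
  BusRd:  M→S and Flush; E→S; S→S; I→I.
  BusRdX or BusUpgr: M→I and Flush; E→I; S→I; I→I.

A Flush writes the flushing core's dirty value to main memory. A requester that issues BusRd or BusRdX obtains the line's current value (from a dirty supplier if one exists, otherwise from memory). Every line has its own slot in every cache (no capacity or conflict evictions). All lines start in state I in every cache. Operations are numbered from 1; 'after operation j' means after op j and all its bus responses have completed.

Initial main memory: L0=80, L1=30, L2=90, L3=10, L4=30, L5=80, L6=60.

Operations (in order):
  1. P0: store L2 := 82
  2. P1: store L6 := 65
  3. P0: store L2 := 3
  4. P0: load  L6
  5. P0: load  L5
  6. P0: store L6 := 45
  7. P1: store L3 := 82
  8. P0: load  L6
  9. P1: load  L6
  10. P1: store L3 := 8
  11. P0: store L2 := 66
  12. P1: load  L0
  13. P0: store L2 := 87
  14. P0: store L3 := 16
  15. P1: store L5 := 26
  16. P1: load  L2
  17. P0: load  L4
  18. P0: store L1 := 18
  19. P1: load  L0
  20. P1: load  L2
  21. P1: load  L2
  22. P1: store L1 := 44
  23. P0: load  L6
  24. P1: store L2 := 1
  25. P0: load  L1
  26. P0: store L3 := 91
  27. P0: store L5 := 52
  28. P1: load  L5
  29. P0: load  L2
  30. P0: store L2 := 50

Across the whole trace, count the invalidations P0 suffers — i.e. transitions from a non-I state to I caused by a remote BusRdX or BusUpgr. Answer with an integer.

invalidations = 3

  op1 P0: store L2 := 82 → M/I on L2; bus BusRdX; mem=90
  op2 P1: store L6 := 65 → I/M on L6; bus BusRdX; mem=60
  op3 P0: store L2 := 3 → M/I on L2; bus (none); mem=90
  op4 P0: load  L6 → S/S on L6; bus BusRd Flush; mem=65
  op5 P0: load  L5 → E/I on L5; bus BusRd; mem=80
  op6 P0: store L6 := 45 → M/I on L6; bus BusUpgr; mem=65
  op7 P1: store L3 := 82 → I/M on L3; bus BusRdX; mem=10
  op8 P0: load  L6 → M/I on L6; bus (none); mem=65
  op9 P1: load  L6 → S/S on L6; bus BusRd Flush; mem=45
  op10 P1: store L3 := 8 → I/M on L3; bus (none); mem=10
  op11 P0: store L2 := 66 → M/I on L2; bus (none); mem=90
  op12 P1: load  L0 → I/E on L0; bus BusRd; mem=80
  op13 P0: store L2 := 87 → M/I on L2; bus (none); mem=90
  op14 P0: store L3 := 16 → M/I on L3; bus BusRdX Flush; mem=8
  op15 P1: store L5 := 26 → I/M on L5; bus BusRdX; mem=80
  op16 P1: load  L2 → S/S on L2; bus BusRd Flush; mem=87
  op17 P0: load  L4 → E/I on L4; bus BusRd; mem=30
  op18 P0: store L1 := 18 → M/I on L1; bus BusRdX; mem=30
  op19 P1: load  L0 → I/E on L0; bus (none); mem=80
  op20 P1: load  L2 → S/S on L2; bus (none); mem=87
  op21 P1: load  L2 → S/S on L2; bus (none); mem=87
  op22 P1: store L1 := 44 → I/M on L1; bus BusRdX Flush; mem=18
  op23 P0: load  L6 → S/S on L6; bus (none); mem=45
  op24 P1: store L2 := 1 → I/M on L2; bus BusUpgr; mem=87
  op25 P0: load  L1 → S/S on L1; bus BusRd Flush; mem=44
  op26 P0: store L3 := 91 → M/I on L3; bus (none); mem=8
  op27 P0: store L5 := 52 → M/I on L5; bus BusRdX Flush; mem=26
  op28 P1: load  L5 → S/S on L5; bus BusRd Flush; mem=52
  op29 P0: load  L2 → S/S on L2; bus BusRd Flush; mem=1
  op30 P0: store L2 := 50 → M/I on L2; bus BusUpgr; mem=1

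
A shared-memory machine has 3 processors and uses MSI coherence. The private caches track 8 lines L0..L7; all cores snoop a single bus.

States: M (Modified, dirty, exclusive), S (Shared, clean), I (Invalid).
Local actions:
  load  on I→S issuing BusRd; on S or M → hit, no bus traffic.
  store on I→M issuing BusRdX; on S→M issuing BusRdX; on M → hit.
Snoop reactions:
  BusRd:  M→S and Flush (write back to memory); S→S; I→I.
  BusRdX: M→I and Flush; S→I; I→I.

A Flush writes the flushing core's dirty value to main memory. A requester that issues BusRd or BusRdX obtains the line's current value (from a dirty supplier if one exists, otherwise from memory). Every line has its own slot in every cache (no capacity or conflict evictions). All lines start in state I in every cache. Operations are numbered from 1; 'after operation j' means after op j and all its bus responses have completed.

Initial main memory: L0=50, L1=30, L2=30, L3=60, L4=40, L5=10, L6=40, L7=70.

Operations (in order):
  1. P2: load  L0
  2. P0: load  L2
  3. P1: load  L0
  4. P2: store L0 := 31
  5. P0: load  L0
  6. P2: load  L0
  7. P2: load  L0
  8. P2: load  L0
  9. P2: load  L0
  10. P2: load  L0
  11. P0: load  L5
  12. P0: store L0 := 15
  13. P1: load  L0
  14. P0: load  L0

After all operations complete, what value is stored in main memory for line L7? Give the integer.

memory[L7] = 70

step 1: P2: load  L0  ⟶  IIS  (L0)  txn=BusRd  M[L0]=50
step 2: P0: load  L2  ⟶  SII  (L2)  txn=BusRd  M[L2]=30
step 3: P1: load  L0  ⟶  ISS  (L0)  txn=BusRd  M[L0]=50
step 4: P2: store L0 := 31  ⟶  IIM  (L0)  txn=BusRdX  M[L0]=50
step 5: P0: load  L0  ⟶  SIS  (L0)  txn=BusRd+Flush  M[L0]=31
step 6: P2: load  L0  ⟶  SIS  (L0)  txn=∅  M[L0]=31
step 7: P2: load  L0  ⟶  SIS  (L0)  txn=∅  M[L0]=31
step 8: P2: load  L0  ⟶  SIS  (L0)  txn=∅  M[L0]=31
step 9: P2: load  L0  ⟶  SIS  (L0)  txn=∅  M[L0]=31
step 10: P2: load  L0  ⟶  SIS  (L0)  txn=∅  M[L0]=31
step 11: P0: load  L5  ⟶  SII  (L5)  txn=BusRd  M[L5]=10
step 12: P0: store L0 := 15  ⟶  MII  (L0)  txn=BusRdX  M[L0]=31
step 13: P1: load  L0  ⟶  SSI  (L0)  txn=BusRd+Flush  M[L0]=15
step 14: P0: load  L0  ⟶  SSI  (L0)  txn=∅  M[L0]=15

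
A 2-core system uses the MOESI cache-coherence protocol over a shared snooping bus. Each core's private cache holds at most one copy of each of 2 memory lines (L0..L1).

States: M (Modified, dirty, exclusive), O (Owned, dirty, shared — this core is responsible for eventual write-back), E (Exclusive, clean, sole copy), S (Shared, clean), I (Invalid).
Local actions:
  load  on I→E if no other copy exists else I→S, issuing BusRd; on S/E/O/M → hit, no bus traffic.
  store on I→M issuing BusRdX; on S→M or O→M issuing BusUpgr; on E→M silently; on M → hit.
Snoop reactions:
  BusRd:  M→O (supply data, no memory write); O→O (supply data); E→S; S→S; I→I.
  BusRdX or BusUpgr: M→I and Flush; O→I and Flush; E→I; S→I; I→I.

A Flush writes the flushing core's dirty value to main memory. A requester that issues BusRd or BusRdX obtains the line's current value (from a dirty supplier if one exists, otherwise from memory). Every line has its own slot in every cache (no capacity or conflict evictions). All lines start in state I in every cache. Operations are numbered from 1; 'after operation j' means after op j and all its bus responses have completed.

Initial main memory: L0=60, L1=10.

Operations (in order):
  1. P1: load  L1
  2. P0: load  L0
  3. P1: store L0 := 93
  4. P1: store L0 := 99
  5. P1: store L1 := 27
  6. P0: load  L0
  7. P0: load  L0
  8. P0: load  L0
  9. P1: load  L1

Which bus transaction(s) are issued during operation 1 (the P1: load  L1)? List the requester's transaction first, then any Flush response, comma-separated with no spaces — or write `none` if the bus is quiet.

bus = BusRd

1. P1: load  L1  bus=[BusRd]  L1: P0=I P1=E  mem[L1]=10
2. P0: load  L0  bus=[BusRd]  L0: P0=E P1=I  mem[L0]=60
3. P1: store L0 := 93  bus=[BusRdX]  L0: P0=I P1=M  mem[L0]=60
4. P1: store L0 := 99  bus=[-]  L0: P0=I P1=M  mem[L0]=60
5. P1: store L1 := 27  bus=[-]  L1: P0=I P1=M  mem[L1]=10
6. P0: load  L0  bus=[BusRd]  L0: P0=S P1=O  mem[L0]=60
7. P0: load  L0  bus=[-]  L0: P0=S P1=O  mem[L0]=60
8. P0: load  L0  bus=[-]  L0: P0=S P1=O  mem[L0]=60
9. P1: load  L1  bus=[-]  L1: P0=I P1=M  mem[L1]=10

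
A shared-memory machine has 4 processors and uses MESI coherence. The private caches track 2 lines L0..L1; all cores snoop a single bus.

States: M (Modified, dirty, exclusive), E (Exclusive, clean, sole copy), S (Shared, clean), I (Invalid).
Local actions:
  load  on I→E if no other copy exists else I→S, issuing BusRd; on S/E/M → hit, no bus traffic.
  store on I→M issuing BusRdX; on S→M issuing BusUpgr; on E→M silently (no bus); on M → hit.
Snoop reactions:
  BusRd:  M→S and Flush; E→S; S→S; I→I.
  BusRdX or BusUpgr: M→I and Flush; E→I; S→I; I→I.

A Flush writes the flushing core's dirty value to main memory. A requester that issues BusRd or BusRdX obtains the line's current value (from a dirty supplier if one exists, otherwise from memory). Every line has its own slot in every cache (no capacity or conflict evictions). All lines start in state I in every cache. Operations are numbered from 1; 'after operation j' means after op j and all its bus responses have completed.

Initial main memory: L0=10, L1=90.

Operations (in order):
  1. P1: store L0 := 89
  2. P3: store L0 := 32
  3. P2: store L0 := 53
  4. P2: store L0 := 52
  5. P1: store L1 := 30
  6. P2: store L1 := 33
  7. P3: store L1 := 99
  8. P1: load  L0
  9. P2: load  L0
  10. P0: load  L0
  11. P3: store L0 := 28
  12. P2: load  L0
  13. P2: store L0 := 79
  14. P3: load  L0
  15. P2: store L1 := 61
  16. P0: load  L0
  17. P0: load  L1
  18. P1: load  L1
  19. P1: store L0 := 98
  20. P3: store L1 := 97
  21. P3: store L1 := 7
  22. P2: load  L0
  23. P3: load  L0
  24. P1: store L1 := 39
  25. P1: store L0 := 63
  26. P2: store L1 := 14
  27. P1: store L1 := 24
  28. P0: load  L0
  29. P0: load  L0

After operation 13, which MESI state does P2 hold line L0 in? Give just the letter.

1. P1: store L0 := 89  bus=[BusRdX]  L0: P0=I P1=M P2=I P3=I  mem[L0]=10
2. P3: store L0 := 32  bus=[BusRdX,Flush]  L0: P0=I P1=I P2=I P3=M  mem[L0]=89
3. P2: store L0 := 53  bus=[BusRdX,Flush]  L0: P0=I P1=I P2=M P3=I  mem[L0]=32
4. P2: store L0 := 52  bus=[-]  L0: P0=I P1=I P2=M P3=I  mem[L0]=32
5. P1: store L1 := 30  bus=[BusRdX]  L1: P0=I P1=M P2=I P3=I  mem[L1]=90
6. P2: store L1 := 33  bus=[BusRdX,Flush]  L1: P0=I P1=I P2=M P3=I  mem[L1]=30
7. P3: store L1 := 99  bus=[BusRdX,Flush]  L1: P0=I P1=I P2=I P3=M  mem[L1]=33
8. P1: load  L0  bus=[BusRd,Flush]  L0: P0=I P1=S P2=S P3=I  mem[L0]=52
9. P2: load  L0  bus=[-]  L0: P0=I P1=S P2=S P3=I  mem[L0]=52
10. P0: load  L0  bus=[BusRd]  L0: P0=S P1=S P2=S P3=I  mem[L0]=52
11. P3: store L0 := 28  bus=[BusRdX]  L0: P0=I P1=I P2=I P3=M  mem[L0]=52
12. P2: load  L0  bus=[BusRd,Flush]  L0: P0=I P1=I P2=S P3=S  mem[L0]=28
13. P2: store L0 := 79  bus=[BusUpgr]  L0: P0=I P1=I P2=M P3=I  mem[L0]=28
14. P3: load  L0  bus=[BusRd,Flush]  L0: P0=I P1=I P2=S P3=S  mem[L0]=79
15. P2: store L1 := 61  bus=[BusRdX,Flush]  L1: P0=I P1=I P2=M P3=I  mem[L1]=99
16. P0: load  L0  bus=[BusRd]  L0: P0=S P1=I P2=S P3=S  mem[L0]=79
17. P0: load  L1  bus=[BusRd,Flush]  L1: P0=S P1=I P2=S P3=I  mem[L1]=61
18. P1: load  L1  bus=[BusRd]  L1: P0=S P1=S P2=S P3=I  mem[L1]=61
19. P1: store L0 := 98  bus=[BusRdX]  L0: P0=I P1=M P2=I P3=I  mem[L0]=79
20. P3: store L1 := 97  bus=[BusRdX]  L1: P0=I P1=I P2=I P3=M  mem[L1]=61
21. P3: store L1 := 7  bus=[-]  L1: P0=I P1=I P2=I P3=M  mem[L1]=61
22. P2: load  L0  bus=[BusRd,Flush]  L0: P0=I P1=S P2=S P3=I  mem[L0]=98
23. P3: load  L0  bus=[BusRd]  L0: P0=I P1=S P2=S P3=S  mem[L0]=98
24. P1: store L1 := 39  bus=[BusRdX,Flush]  L1: P0=I P1=M P2=I P3=I  mem[L1]=7
25. P1: store L0 := 63  bus=[BusUpgr]  L0: P0=I P1=M P2=I P3=I  mem[L0]=98
26. P2: store L1 := 14  bus=[BusRdX,Flush]  L1: P0=I P1=I P2=M P3=I  mem[L1]=39
27. P1: store L1 := 24  bus=[BusRdX,Flush]  L1: P0=I P1=M P2=I P3=I  mem[L1]=14
28. P0: load  L0  bus=[BusRd,Flush]  L0: P0=S P1=S P2=I P3=I  mem[L0]=63
29. P0: load  L0  bus=[-]  L0: P0=S P1=S P2=I P3=I  mem[L0]=63

state = M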